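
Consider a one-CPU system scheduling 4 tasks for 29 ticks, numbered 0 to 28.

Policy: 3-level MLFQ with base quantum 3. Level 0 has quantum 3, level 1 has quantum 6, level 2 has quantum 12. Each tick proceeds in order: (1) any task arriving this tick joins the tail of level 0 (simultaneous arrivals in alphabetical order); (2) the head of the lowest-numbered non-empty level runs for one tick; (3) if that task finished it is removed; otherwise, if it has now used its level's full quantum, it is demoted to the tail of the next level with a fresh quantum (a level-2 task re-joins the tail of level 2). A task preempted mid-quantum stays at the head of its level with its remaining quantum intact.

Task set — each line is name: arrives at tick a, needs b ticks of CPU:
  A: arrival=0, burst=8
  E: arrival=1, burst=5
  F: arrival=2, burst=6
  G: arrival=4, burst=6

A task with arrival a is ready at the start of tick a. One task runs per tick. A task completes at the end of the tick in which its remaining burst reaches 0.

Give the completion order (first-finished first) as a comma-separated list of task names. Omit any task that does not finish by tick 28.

completion order = A, E, F, G

t=0: L0/L1/L2 = A/-/- → run A
t=1: L0/L1/L2 = AE/-/- → run A
t=2: L0/L1/L2 = AEF/-/- → run A
t=3: L0/L1/L2 = EF/A/- → run E
t=4: L0/L1/L2 = EFG/A/- → run E
t=5: L0/L1/L2 = EFG/A/- → run E
t=6: L0/L1/L2 = FG/AE/- → run F
t=7: L0/L1/L2 = FG/AE/- → run F
t=8: L0/L1/L2 = FG/AE/- → run F
t=9: L0/L1/L2 = G/AEF/- → run G
t=10: L0/L1/L2 = G/AEF/- → run G
t=11: L0/L1/L2 = G/AEF/- → run G
t=12: L0/L1/L2 = -/AEFG/- → run A
t=13: L0/L1/L2 = -/AEFG/- → run A
t=14: L0/L1/L2 = -/AEFG/- → run A
t=15: L0/L1/L2 = -/AEFG/- → run A
t=16: L0/L1/L2 = -/AEFG/- → run A
t=17: L0/L1/L2 = -/EFG/- → run E
t=18: L0/L1/L2 = -/EFG/- → run E
t=19: L0/L1/L2 = -/FG/- → run F
t=20: L0/L1/L2 = -/FG/- → run F
t=21: L0/L1/L2 = -/FG/- → run F
t=22: L0/L1/L2 = -/G/- → run G
t=23: L0/L1/L2 = -/G/- → run G
t=24: L0/L1/L2 = -/G/- → run G
t=25: (idle)
t=26: (idle)
t=27: (idle)
t=28: (idle)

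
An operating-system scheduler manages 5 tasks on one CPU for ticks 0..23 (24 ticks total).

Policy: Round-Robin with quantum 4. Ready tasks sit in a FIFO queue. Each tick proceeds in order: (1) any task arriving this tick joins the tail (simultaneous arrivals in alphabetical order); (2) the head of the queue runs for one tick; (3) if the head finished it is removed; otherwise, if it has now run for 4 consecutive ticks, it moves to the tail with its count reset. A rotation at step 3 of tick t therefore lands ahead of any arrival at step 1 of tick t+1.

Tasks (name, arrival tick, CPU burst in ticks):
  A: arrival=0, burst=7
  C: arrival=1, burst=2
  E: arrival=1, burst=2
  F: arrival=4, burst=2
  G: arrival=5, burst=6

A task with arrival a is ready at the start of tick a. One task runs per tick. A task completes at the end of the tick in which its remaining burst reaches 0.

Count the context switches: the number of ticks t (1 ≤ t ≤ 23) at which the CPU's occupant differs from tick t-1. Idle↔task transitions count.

context switches = 6

t=0: queue=[A] q_used=0 → run A
t=1: queue=[A,C,E] q_used=1 → run A
t=2: queue=[A,C,E] q_used=2 → run A
t=3: queue=[A,C,E] q_used=3 → run A
t=4: queue=[C,E,A,F] q_used=0 → run C
t=5: queue=[C,E,A,F,G] q_used=1 → run C
t=6: queue=[E,A,F,G] q_used=0 → run E
t=7: queue=[E,A,F,G] q_used=1 → run E
t=8: queue=[A,F,G] q_used=0 → run A
t=9: queue=[A,F,G] q_used=1 → run A
t=10: queue=[A,F,G] q_used=2 → run A
t=11: queue=[F,G] q_used=0 → run F
t=12: queue=[F,G] q_used=1 → run F
t=13: queue=[G] q_used=0 → run G
t=14: queue=[G] q_used=1 → run G
t=15: queue=[G] q_used=2 → run G
t=16: queue=[G] q_used=3 → run G
t=17: queue=[G] q_used=0 → run G
t=18: queue=[G] q_used=1 → run G
t=19: (idle)
t=20: (idle)
t=21: (idle)
t=22: (idle)
t=23: (idle)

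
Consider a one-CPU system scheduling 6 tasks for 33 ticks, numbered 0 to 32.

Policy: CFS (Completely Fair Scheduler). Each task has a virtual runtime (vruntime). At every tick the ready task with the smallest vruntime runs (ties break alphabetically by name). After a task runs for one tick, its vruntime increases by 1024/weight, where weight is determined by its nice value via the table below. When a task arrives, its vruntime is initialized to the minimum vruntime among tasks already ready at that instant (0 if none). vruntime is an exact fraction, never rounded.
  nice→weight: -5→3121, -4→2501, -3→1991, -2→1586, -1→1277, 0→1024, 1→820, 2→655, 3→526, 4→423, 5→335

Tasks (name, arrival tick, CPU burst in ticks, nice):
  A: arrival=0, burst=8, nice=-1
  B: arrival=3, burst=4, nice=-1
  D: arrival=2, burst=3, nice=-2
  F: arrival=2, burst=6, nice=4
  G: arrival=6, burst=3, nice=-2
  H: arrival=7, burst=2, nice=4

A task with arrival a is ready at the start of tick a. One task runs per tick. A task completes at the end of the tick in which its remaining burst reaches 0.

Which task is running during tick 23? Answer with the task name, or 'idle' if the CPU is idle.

running at tick 23 = F

t=0: vr[A=0] → run A
t=1: vr[A=1024/1277] → run A
t=2: vr[A=2048/1277 D=2048/1277 F=2048/1277] → run A
t=3: vr[A=3072/1277 B=2048/1277 D=2048/1277 F=2048/1277] → run B
t=4: vr[A=3072/1277 B=3072/1277 D=2048/1277 F=2048/1277] → run D
t=5: vr[A=3072/1277 B=3072/1277 D=2277888/1012661 F=2048/1277] → run F
t=6: vr[A=3072/1277 B=3072/1277 D=2277888/1012661 F=2173952/540171 G=2277888/1012661] → run D
t=7: vr[A=3072/1277 B=3072/1277 D=2931712/1012661 F=2173952/540171 G=2277888/1012661 H=2277888/1012661] → run G
t=8: vr[A=3072/1277 B=3072/1277 D=2931712/1012661 F=2173952/540171 G=2931712/1012661 H=2277888/1012661] → run H
t=9: vr[A=3072/1277 B=3072/1277 D=2931712/1012661 F=2173952/540171 G=2931712/1012661 H=2000511488/428355603] → run A
t=10: vr[A=4096/1277 B=3072/1277 D=2931712/1012661 F=2173952/540171 G=2931712/1012661 H=2000511488/428355603] → run B
t=11: vr[A=4096/1277 B=4096/1277 D=2931712/1012661 F=2173952/540171 G=2931712/1012661 H=2000511488/428355603] → run D
t=12: vr[A=4096/1277 B=4096/1277 F=2173952/540171 G=2931712/1012661 H=2000511488/428355603] → run G
t=13: vr[A=4096/1277 B=4096/1277 F=2173952/540171 G=3585536/1012661 H=2000511488/428355603] → run A
t=14: vr[A=5120/1277 B=4096/1277 F=2173952/540171 G=3585536/1012661 H=2000511488/428355603] → run B
t=15: vr[A=5120/1277 B=5120/1277 F=2173952/540171 G=3585536/1012661 H=2000511488/428355603] → run G
t=16: vr[A=5120/1277 B=5120/1277 F=2173952/540171 H=2000511488/428355603] → run A
t=17: vr[A=6144/1277 B=5120/1277 F=2173952/540171 H=2000511488/428355603] → run B
t=18: vr[A=6144/1277 F=2173952/540171 H=2000511488/428355603] → run F
t=19: vr[A=6144/1277 F=3481600/540171 H=2000511488/428355603] → run H
t=20: vr[A=6144/1277 F=3481600/540171] → run A
t=21: vr[A=7168/1277 F=3481600/540171] → run A
t=22: vr[F=3481600/540171] → run F
t=23: vr[F=1596416/180057] → run F
t=24: vr[F=6096896/540171] → run F
t=25: vr[F=7404544/540171] → run F
t=26: (idle)
t=27: (idle)
t=28: (idle)
t=29: (idle)
t=30: (idle)
t=31: (idle)
t=32: (idle)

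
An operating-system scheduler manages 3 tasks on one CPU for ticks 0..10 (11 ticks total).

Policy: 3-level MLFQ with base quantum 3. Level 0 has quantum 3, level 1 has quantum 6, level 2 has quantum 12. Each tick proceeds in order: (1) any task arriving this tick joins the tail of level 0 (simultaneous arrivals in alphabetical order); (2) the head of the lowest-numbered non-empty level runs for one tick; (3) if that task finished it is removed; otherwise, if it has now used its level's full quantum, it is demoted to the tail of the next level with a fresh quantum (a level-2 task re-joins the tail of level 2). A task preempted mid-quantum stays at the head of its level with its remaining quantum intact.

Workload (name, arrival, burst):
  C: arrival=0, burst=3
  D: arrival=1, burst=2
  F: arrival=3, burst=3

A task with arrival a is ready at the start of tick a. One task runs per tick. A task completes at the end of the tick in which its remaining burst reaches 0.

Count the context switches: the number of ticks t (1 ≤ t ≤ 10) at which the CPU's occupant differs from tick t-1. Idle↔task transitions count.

context switches = 3

t=0: L0/L1/L2 = C/-/- → run C
t=1: L0/L1/L2 = CD/-/- → run C
t=2: L0/L1/L2 = CD/-/- → run C
t=3: L0/L1/L2 = DF/-/- → run D
t=4: L0/L1/L2 = DF/-/- → run D
t=5: L0/L1/L2 = F/-/- → run F
t=6: L0/L1/L2 = F/-/- → run F
t=7: L0/L1/L2 = F/-/- → run F
t=8: (idle)
t=9: (idle)
t=10: (idle)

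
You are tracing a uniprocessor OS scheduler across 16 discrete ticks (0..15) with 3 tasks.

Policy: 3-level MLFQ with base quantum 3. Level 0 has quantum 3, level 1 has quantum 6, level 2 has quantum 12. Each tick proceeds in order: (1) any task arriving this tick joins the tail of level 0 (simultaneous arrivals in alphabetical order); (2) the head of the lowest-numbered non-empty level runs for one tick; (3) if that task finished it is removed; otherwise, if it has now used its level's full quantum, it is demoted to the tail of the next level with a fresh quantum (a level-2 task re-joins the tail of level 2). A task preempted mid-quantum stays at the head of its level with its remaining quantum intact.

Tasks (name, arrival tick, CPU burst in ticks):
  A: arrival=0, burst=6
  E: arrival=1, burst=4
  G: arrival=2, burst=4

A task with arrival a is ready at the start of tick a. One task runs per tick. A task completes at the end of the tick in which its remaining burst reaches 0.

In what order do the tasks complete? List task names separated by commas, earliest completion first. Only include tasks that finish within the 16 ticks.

t=0: L0/L1/L2 = A/-/- → run A
t=1: L0/L1/L2 = AE/-/- → run A
t=2: L0/L1/L2 = AEG/-/- → run A
t=3: L0/L1/L2 = EG/A/- → run E
t=4: L0/L1/L2 = EG/A/- → run E
t=5: L0/L1/L2 = EG/A/- → run E
t=6: L0/L1/L2 = G/AE/- → run G
t=7: L0/L1/L2 = G/AE/- → run G
t=8: L0/L1/L2 = G/AE/- → run G
t=9: L0/L1/L2 = -/AEG/- → run A
t=10: L0/L1/L2 = -/AEG/- → run A
t=11: L0/L1/L2 = -/AEG/- → run A
t=12: L0/L1/L2 = -/EG/- → run E
t=13: L0/L1/L2 = -/G/- → run G
t=14: (idle)
t=15: (idle)

completion order = A, E, G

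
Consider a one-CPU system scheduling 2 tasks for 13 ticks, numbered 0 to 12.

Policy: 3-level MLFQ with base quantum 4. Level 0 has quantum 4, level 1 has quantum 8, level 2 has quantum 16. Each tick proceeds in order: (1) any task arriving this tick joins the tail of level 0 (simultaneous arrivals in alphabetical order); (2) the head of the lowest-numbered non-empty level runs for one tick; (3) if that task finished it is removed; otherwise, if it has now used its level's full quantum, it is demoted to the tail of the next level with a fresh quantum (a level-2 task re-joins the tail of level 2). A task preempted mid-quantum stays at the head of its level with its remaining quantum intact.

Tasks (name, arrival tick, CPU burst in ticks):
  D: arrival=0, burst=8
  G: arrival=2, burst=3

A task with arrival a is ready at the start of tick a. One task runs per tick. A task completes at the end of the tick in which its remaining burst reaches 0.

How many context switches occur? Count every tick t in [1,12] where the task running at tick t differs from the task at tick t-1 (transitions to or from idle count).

t=0: L0/L1/L2 = D/-/- → run D
t=1: L0/L1/L2 = D/-/- → run D
t=2: L0/L1/L2 = DG/-/- → run D
t=3: L0/L1/L2 = DG/-/- → run D
t=4: L0/L1/L2 = G/D/- → run G
t=5: L0/L1/L2 = G/D/- → run G
t=6: L0/L1/L2 = G/D/- → run G
t=7: L0/L1/L2 = -/D/- → run D
t=8: L0/L1/L2 = -/D/- → run D
t=9: L0/L1/L2 = -/D/- → run D
t=10: L0/L1/L2 = -/D/- → run D
t=11: (idle)
t=12: (idle)

context switches = 3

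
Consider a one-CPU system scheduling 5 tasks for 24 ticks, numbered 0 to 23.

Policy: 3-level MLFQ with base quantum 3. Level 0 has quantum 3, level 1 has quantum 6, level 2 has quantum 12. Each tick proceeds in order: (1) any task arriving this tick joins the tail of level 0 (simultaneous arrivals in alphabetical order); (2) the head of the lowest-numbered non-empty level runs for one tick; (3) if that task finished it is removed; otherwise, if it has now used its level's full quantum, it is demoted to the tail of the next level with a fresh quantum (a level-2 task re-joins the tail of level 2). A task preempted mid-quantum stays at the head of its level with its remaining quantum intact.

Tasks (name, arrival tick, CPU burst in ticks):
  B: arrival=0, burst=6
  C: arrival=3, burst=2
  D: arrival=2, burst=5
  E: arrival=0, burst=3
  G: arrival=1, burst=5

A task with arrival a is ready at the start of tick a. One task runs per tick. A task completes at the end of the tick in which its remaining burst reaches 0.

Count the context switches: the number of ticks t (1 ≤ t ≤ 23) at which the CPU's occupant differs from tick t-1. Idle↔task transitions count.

t=0: L0/L1/L2 = BE/-/- → run B
t=1: L0/L1/L2 = BEG/-/- → run B
t=2: L0/L1/L2 = BEGD/-/- → run B
t=3: L0/L1/L2 = EGDC/B/- → run E
t=4: L0/L1/L2 = EGDC/B/- → run E
t=5: L0/L1/L2 = EGDC/B/- → run E
t=6: L0/L1/L2 = GDC/B/- → run G
t=7: L0/L1/L2 = GDC/B/- → run G
t=8: L0/L1/L2 = GDC/B/- → run G
t=9: L0/L1/L2 = DC/BG/- → run D
t=10: L0/L1/L2 = DC/BG/- → run D
t=11: L0/L1/L2 = DC/BG/- → run D
t=12: L0/L1/L2 = C/BGD/- → run C
t=13: L0/L1/L2 = C/BGD/- → run C
t=14: L0/L1/L2 = -/BGD/- → run B
t=15: L0/L1/L2 = -/BGD/- → run B
t=16: L0/L1/L2 = -/BGD/- → run B
t=17: L0/L1/L2 = -/GD/- → run G
t=18: L0/L1/L2 = -/GD/- → run G
t=19: L0/L1/L2 = -/D/- → run D
t=20: L0/L1/L2 = -/D/- → run D
t=21: (idle)
t=22: (idle)
t=23: (idle)

context switches = 8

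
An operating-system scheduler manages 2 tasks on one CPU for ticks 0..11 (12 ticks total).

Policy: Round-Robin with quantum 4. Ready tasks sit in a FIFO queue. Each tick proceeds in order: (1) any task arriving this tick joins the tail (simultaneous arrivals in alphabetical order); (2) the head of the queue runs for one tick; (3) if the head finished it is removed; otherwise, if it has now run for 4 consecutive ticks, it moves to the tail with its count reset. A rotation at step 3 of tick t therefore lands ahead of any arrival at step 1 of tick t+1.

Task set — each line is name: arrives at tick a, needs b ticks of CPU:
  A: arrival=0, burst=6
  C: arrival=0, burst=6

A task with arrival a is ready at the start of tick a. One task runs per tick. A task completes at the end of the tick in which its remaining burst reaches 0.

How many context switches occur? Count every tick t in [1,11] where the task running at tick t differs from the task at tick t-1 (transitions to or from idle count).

context switches = 3

t=0: queue=[A,C] q_used=0 → run A
t=1: queue=[A,C] q_used=1 → run A
t=2: queue=[A,C] q_used=2 → run A
t=3: queue=[A,C] q_used=3 → run A
t=4: queue=[C,A] q_used=0 → run C
t=5: queue=[C,A] q_used=1 → run C
t=6: queue=[C,A] q_used=2 → run C
t=7: queue=[C,A] q_used=3 → run C
t=8: queue=[A,C] q_used=0 → run A
t=9: queue=[A,C] q_used=1 → run A
t=10: queue=[C] q_used=0 → run C
t=11: queue=[C] q_used=1 → run C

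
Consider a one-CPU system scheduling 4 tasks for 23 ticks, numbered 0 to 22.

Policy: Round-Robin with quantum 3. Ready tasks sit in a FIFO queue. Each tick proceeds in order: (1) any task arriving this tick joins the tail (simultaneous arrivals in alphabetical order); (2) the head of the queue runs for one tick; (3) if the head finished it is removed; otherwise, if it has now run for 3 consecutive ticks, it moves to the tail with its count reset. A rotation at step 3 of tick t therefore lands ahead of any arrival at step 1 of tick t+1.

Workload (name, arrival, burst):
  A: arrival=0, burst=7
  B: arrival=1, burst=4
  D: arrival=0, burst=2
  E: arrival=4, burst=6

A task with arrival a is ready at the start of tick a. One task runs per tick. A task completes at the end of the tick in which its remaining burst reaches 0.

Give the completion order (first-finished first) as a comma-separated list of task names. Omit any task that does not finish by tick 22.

t=0: queue=[A,D] q_used=0 → run A
t=1: queue=[A,D,B] q_used=1 → run A
t=2: queue=[A,D,B] q_used=2 → run A
t=3: queue=[D,B,A] q_used=0 → run D
t=4: queue=[D,B,A,E] q_used=1 → run D
t=5: queue=[B,A,E] q_used=0 → run B
t=6: queue=[B,A,E] q_used=1 → run B
t=7: queue=[B,A,E] q_used=2 → run B
t=8: queue=[A,E,B] q_used=0 → run A
t=9: queue=[A,E,B] q_used=1 → run A
t=10: queue=[A,E,B] q_used=2 → run A
t=11: queue=[E,B,A] q_used=0 → run E
t=12: queue=[E,B,A] q_used=1 → run E
t=13: queue=[E,B,A] q_used=2 → run E
t=14: queue=[B,A,E] q_used=0 → run B
t=15: queue=[A,E] q_used=0 → run A
t=16: queue=[E] q_used=0 → run E
t=17: queue=[E] q_used=1 → run E
t=18: queue=[E] q_used=2 → run E
t=19: (idle)
t=20: (idle)
t=21: (idle)
t=22: (idle)

completion order = D, B, A, E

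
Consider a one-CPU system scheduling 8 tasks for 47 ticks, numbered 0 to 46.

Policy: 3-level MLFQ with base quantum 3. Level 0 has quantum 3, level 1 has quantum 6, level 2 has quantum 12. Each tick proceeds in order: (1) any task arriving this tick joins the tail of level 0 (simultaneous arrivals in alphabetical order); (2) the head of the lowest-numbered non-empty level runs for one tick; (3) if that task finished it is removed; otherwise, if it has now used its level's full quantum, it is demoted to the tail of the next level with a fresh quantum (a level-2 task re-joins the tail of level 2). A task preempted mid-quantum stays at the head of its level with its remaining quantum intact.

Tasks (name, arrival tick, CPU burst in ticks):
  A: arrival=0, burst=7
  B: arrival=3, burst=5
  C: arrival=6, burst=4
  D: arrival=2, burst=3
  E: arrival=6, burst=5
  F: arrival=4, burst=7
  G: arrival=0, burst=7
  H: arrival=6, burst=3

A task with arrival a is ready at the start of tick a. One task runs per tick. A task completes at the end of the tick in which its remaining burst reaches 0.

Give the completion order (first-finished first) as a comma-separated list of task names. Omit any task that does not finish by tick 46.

t=0: L0/L1/L2 = AG/-/- → run A
t=1: L0/L1/L2 = AG/-/- → run A
t=2: L0/L1/L2 = AGD/-/- → run A
t=3: L0/L1/L2 = GDB/A/- → run G
t=4: L0/L1/L2 = GDBF/A/- → run G
t=5: L0/L1/L2 = GDBF/A/- → run G
t=6: L0/L1/L2 = DBFCEH/AG/- → run D
t=7: L0/L1/L2 = DBFCEH/AG/- → run D
t=8: L0/L1/L2 = DBFCEH/AG/- → run D
t=9: L0/L1/L2 = BFCEH/AG/- → run B
t=10: L0/L1/L2 = BFCEH/AG/- → run B
t=11: L0/L1/L2 = BFCEH/AG/- → run B
t=12: L0/L1/L2 = FCEH/AGB/- → run F
t=13: L0/L1/L2 = FCEH/AGB/- → run F
t=14: L0/L1/L2 = FCEH/AGB/- → run F
t=15: L0/L1/L2 = CEH/AGBF/- → run C
t=16: L0/L1/L2 = CEH/AGBF/- → run C
t=17: L0/L1/L2 = CEH/AGBF/- → run C
t=18: L0/L1/L2 = EH/AGBFC/- → run E
t=19: L0/L1/L2 = EH/AGBFC/- → run E
t=20: L0/L1/L2 = EH/AGBFC/- → run E
t=21: L0/L1/L2 = H/AGBFCE/- → run H
t=22: L0/L1/L2 = H/AGBFCE/- → run H
t=23: L0/L1/L2 = H/AGBFCE/- → run H
t=24: L0/L1/L2 = -/AGBFCE/- → run A
t=25: L0/L1/L2 = -/AGBFCE/- → run A
t=26: L0/L1/L2 = -/AGBFCE/- → run A
t=27: L0/L1/L2 = -/AGBFCE/- → run A
t=28: L0/L1/L2 = -/GBFCE/- → run G
t=29: L0/L1/L2 = -/GBFCE/- → run G
t=30: L0/L1/L2 = -/GBFCE/- → run G
t=31: L0/L1/L2 = -/GBFCE/- → run G
t=32: L0/L1/L2 = -/BFCE/- → run B
t=33: L0/L1/L2 = -/BFCE/- → run B
t=34: L0/L1/L2 = -/FCE/- → run F
t=35: L0/L1/L2 = -/FCE/- → run F
t=36: L0/L1/L2 = -/FCE/- → run F
t=37: L0/L1/L2 = -/FCE/- → run F
t=38: L0/L1/L2 = -/CE/- → run C
t=39: L0/L1/L2 = -/E/- → run E
t=40: L0/L1/L2 = -/E/- → run E
t=41: (idle)
t=42: (idle)
t=43: (idle)
t=44: (idle)
t=45: (idle)
t=46: (idle)

completion order = D, H, A, G, B, F, C, E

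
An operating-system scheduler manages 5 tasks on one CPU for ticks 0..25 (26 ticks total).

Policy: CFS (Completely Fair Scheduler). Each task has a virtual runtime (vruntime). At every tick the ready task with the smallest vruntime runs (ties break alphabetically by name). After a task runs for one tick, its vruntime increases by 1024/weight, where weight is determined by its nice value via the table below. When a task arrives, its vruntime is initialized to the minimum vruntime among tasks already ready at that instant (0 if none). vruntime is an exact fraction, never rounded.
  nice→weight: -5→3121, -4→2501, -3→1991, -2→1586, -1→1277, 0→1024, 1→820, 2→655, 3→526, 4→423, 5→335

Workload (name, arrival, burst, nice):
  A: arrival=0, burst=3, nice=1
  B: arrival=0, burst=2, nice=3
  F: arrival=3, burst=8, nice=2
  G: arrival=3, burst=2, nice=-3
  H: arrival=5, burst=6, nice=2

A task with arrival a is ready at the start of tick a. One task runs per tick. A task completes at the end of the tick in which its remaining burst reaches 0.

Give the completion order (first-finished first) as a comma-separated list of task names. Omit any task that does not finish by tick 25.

t=0: vr[A=0 B=0] → run A
t=1: vr[A=256/205 B=0] → run B
t=2: vr[A=256/205 B=512/263] → run A
t=3: vr[A=512/205 B=512/263 F=512/263 G=512/263] → run B
t=4: vr[A=512/205 F=512/263 G=512/263] → run F
t=5: vr[A=512/205 F=604672/172265 G=512/263 H=512/263] → run G
t=6: vr[A=512/205 F=604672/172265 G=1288704/523633 H=512/263] → run H
t=7: vr[A=512/205 F=604672/172265 G=1288704/523633 H=604672/172265] → run G
t=8: vr[A=512/205 F=604672/172265 H=604672/172265] → run A
t=9: vr[F=604672/172265 H=604672/172265] → run F
t=10: vr[F=873984/172265 H=604672/172265] → run H
t=11: vr[F=873984/172265 H=873984/172265] → run F
t=12: vr[F=1143296/172265 H=873984/172265] → run H
t=13: vr[F=1143296/172265 H=1143296/172265] → run F
t=14: vr[F=1412608/172265 H=1143296/172265] → run H
t=15: vr[F=1412608/172265 H=1412608/172265] → run F
t=16: vr[F=336384/34453 H=1412608/172265] → run H
t=17: vr[F=336384/34453 H=336384/34453] → run F
t=18: vr[F=1951232/172265 H=336384/34453] → run H
t=19: vr[F=1951232/172265] → run F
t=20: vr[F=2220544/172265] → run F
t=21: (idle)
t=22: (idle)
t=23: (idle)
t=24: (idle)
t=25: (idle)

completion order = B, G, A, H, F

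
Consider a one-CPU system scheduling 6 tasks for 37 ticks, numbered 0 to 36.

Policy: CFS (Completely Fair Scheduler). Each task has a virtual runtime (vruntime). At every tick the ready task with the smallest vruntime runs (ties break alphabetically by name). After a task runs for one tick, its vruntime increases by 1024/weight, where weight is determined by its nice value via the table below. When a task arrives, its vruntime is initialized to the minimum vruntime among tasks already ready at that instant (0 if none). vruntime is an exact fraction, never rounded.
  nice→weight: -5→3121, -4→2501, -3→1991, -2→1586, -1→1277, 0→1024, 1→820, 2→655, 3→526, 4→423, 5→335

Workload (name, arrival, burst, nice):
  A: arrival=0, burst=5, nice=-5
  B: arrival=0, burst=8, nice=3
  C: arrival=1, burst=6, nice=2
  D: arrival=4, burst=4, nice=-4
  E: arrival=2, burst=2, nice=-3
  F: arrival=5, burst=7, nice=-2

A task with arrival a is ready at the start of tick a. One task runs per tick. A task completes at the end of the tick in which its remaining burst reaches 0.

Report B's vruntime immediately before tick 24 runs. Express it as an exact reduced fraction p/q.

vruntime(B, start of tick 24) = 1536/263

t=0: vr[A=0 B=0] → run A
t=1: vr[A=1024/3121 B=0 C=0] → run B
t=2: vr[A=1024/3121 B=512/263 C=0 E=0] → run C
t=3: vr[A=1024/3121 B=512/263 C=1024/655 E=0] → run E
t=4: vr[A=1024/3121 B=512/263 C=1024/655 D=1024/3121 E=1024/1991] → run A
t=5: vr[A=2048/3121 B=512/263 C=1024/655 D=1024/3121 E=1024/1991 F=1024/3121] → run D
t=6: vr[A=2048/3121 B=512/263 C=1024/655 D=5756928/7805621 E=1024/1991 F=1024/3121] → run F
t=7: vr[A=2048/3121 B=512/263 C=1024/655 D=5756928/7805621 E=1024/1991 F=2409984/2474953] → run E
t=8: vr[A=2048/3121 B=512/263 C=1024/655 D=5756928/7805621 F=2409984/2474953] → run A
t=9: vr[A=3072/3121 B=512/263 C=1024/655 D=5756928/7805621 F=2409984/2474953] → run D
t=10: vr[A=3072/3121 B=512/263 C=1024/655 D=8952832/7805621 F=2409984/2474953] → run F
t=11: vr[A=3072/3121 B=512/263 C=1024/655 D=8952832/7805621 F=4007936/2474953] → run A
t=12: vr[A=4096/3121 B=512/263 C=1024/655 D=8952832/7805621 F=4007936/2474953] → run D
t=13: vr[A=4096/3121 B=512/263 C=1024/655 D=12148736/7805621 F=4007936/2474953] → run A
t=14: vr[B=512/263 C=1024/655 D=12148736/7805621 F=4007936/2474953] → run D
t=15: vr[B=512/263 C=1024/655 F=4007936/2474953] → run C
t=16: vr[B=512/263 C=2048/655 F=4007936/2474953] → run F
t=17: vr[B=512/263 C=2048/655 F=5605888/2474953] → run B
t=18: vr[B=1024/263 C=2048/655 F=5605888/2474953] → run F
t=19: vr[B=1024/263 C=2048/655 F=7203840/2474953] → run F
t=20: vr[B=1024/263 C=2048/655 F=8801792/2474953] → run C
t=21: vr[B=1024/263 C=3072/655 F=8801792/2474953] → run F
t=22: vr[B=1024/263 C=3072/655 F=10399744/2474953] → run B
t=23: vr[B=1536/263 C=3072/655 F=10399744/2474953] → run F
t=24: vr[B=1536/263 C=3072/655] → run C
t=25: vr[B=1536/263 C=4096/655] → run B
t=26: vr[B=2048/263 C=4096/655] → run C
t=27: vr[B=2048/263 C=1024/131] → run B
t=28: vr[B=2560/263 C=1024/131] → run C
t=29: vr[B=2560/263] → run B
t=30: vr[B=3072/263] → run B
t=31: vr[B=3584/263] → run B
t=32: (idle)
t=33: (idle)
t=34: (idle)
t=35: (idle)
t=36: (idle)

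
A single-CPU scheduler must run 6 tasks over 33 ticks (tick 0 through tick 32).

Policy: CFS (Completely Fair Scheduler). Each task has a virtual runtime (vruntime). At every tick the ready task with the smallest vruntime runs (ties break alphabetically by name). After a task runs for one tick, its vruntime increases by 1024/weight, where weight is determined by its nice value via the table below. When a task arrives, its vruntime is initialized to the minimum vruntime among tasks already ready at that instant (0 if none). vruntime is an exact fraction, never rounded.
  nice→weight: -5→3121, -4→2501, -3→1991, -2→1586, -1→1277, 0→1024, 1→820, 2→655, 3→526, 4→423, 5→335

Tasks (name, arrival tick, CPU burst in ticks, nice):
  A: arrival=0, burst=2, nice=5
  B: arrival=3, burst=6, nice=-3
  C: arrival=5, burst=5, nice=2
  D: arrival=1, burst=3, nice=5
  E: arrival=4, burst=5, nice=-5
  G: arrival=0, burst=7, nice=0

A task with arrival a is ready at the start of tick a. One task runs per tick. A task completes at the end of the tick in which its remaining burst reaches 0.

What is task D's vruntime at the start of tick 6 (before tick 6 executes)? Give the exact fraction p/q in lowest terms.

vruntime(D, start of tick 6) = 1024/335

t=0: vr[A=0 G=0] → run A
t=1: vr[A=1024/335 D=0 G=0] → run D
t=2: vr[A=1024/335 D=1024/335 G=0] → run G
t=3: vr[A=1024/335 B=1 D=1024/335 G=1] → run B
t=4: vr[A=1024/335 B=3015/1991 D=1024/335 E=1 G=1] → run E
t=5: vr[A=1024/335 B=3015/1991 C=1 D=1024/335 E=4145/3121 G=1] → run C
t=6: vr[A=1024/335 B=3015/1991 C=1679/655 D=1024/335 E=4145/3121 G=1] → run G
t=7: vr[A=1024/335 B=3015/1991 C=1679/655 D=1024/335 E=4145/3121 G=2] → run E
t=8: vr[A=1024/335 B=3015/1991 C=1679/655 D=1024/335 E=5169/3121 G=2] → run B
t=9: vr[A=1024/335 B=4039/1991 C=1679/655 D=1024/335 E=5169/3121 G=2] → run E
t=10: vr[A=1024/335 B=4039/1991 C=1679/655 D=1024/335 E=6193/3121 G=2] → run E
t=11: vr[A=1024/335 B=4039/1991 C=1679/655 D=1024/335 E=7217/3121 G=2] → run G
t=12: vr[A=1024/335 B=4039/1991 C=1679/655 D=1024/335 E=7217/3121 G=3] → run B
t=13: vr[A=1024/335 B=5063/1991 C=1679/655 D=1024/335 E=7217/3121 G=3] → run E
t=14: vr[A=1024/335 B=5063/1991 C=1679/655 D=1024/335 G=3] → run B
t=15: vr[A=1024/335 B=6087/1991 C=1679/655 D=1024/335 G=3] → run C
t=16: vr[A=1024/335 B=6087/1991 C=2703/655 D=1024/335 G=3] → run G
t=17: vr[A=1024/335 B=6087/1991 C=2703/655 D=1024/335 G=4] → run A
t=18: vr[B=6087/1991 C=2703/655 D=1024/335 G=4] → run D
t=19: vr[B=6087/1991 C=2703/655 D=2048/335 G=4] → run B
t=20: vr[B=7111/1991 C=2703/655 D=2048/335 G=4] → run B
t=21: vr[C=2703/655 D=2048/335 G=4] → run G
t=22: vr[C=2703/655 D=2048/335 G=5] → run C
t=23: vr[C=3727/655 D=2048/335 G=5] → run G
t=24: vr[C=3727/655 D=2048/335 G=6] → run C
t=25: vr[C=4751/655 D=2048/335 G=6] → run G
t=26: vr[C=4751/655 D=2048/335] → run D
t=27: vr[C=4751/655] → run C
t=28: (idle)
t=29: (idle)
t=30: (idle)
t=31: (idle)
t=32: (idle)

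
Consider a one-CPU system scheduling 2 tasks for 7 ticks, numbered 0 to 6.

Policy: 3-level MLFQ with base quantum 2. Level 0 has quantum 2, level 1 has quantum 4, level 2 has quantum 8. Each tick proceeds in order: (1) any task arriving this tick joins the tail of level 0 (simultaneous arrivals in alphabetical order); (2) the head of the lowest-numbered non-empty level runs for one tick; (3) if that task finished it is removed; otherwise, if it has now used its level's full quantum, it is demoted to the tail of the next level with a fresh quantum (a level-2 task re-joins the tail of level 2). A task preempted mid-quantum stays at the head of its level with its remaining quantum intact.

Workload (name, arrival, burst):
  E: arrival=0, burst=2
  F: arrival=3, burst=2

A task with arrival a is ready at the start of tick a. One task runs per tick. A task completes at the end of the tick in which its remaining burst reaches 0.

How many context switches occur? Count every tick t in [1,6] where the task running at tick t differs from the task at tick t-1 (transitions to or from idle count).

context switches = 3

t=0: L0/L1/L2 = E/-/- → run E
t=1: L0/L1/L2 = E/-/- → run E
t=2: (idle)
t=3: L0/L1/L2 = F/-/- → run F
t=4: L0/L1/L2 = F/-/- → run F
t=5: (idle)
t=6: (idle)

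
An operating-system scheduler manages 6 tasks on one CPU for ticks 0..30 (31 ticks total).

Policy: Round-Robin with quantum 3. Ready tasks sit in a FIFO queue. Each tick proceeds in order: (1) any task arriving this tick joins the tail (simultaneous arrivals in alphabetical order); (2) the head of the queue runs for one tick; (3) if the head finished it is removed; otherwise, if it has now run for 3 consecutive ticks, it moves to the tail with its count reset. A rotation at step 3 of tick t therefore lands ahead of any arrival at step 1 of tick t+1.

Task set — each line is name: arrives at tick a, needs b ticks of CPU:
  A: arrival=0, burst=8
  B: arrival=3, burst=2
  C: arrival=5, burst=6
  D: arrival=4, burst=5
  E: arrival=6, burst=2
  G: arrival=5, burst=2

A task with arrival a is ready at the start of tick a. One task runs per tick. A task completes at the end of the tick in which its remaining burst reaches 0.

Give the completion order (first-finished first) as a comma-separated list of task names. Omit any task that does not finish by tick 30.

completion order = B, G, A, E, D, C

t=0: queue=[A] q_used=0 → run A
t=1: queue=[A] q_used=1 → run A
t=2: queue=[A] q_used=2 → run A
t=3: queue=[A,B] q_used=0 → run A
t=4: queue=[A,B,D] q_used=1 → run A
t=5: queue=[A,B,D,C,G] q_used=2 → run A
t=6: queue=[B,D,C,G,A,E] q_used=0 → run B
t=7: queue=[B,D,C,G,A,E] q_used=1 → run B
t=8: queue=[D,C,G,A,E] q_used=0 → run D
t=9: queue=[D,C,G,A,E] q_used=1 → run D
t=10: queue=[D,C,G,A,E] q_used=2 → run D
t=11: queue=[C,G,A,E,D] q_used=0 → run C
t=12: queue=[C,G,A,E,D] q_used=1 → run C
t=13: queue=[C,G,A,E,D] q_used=2 → run C
t=14: queue=[G,A,E,D,C] q_used=0 → run G
t=15: queue=[G,A,E,D,C] q_used=1 → run G
t=16: queue=[A,E,D,C] q_used=0 → run A
t=17: queue=[A,E,D,C] q_used=1 → run A
t=18: queue=[E,D,C] q_used=0 → run E
t=19: queue=[E,D,C] q_used=1 → run E
t=20: queue=[D,C] q_used=0 → run D
t=21: queue=[D,C] q_used=1 → run D
t=22: queue=[C] q_used=0 → run C
t=23: queue=[C] q_used=1 → run C
t=24: queue=[C] q_used=2 → run C
t=25: (idle)
t=26: (idle)
t=27: (idle)
t=28: (idle)
t=29: (idle)
t=30: (idle)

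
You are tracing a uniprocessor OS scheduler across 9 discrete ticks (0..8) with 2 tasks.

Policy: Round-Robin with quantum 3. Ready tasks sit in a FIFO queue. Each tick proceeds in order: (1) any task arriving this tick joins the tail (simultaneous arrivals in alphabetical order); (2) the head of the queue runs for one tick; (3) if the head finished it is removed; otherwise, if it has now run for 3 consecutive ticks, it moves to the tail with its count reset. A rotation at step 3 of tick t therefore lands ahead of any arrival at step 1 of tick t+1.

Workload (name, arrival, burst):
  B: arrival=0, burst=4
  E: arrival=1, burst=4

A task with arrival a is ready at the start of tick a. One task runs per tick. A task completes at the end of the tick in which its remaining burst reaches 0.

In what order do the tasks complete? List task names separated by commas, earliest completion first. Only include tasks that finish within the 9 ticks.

completion order = B, E

t=0: queue=[B] q_used=0 → run B
t=1: queue=[B,E] q_used=1 → run B
t=2: queue=[B,E] q_used=2 → run B
t=3: queue=[E,B] q_used=0 → run E
t=4: queue=[E,B] q_used=1 → run E
t=5: queue=[E,B] q_used=2 → run E
t=6: queue=[B,E] q_used=0 → run B
t=7: queue=[E] q_used=0 → run E
t=8: (idle)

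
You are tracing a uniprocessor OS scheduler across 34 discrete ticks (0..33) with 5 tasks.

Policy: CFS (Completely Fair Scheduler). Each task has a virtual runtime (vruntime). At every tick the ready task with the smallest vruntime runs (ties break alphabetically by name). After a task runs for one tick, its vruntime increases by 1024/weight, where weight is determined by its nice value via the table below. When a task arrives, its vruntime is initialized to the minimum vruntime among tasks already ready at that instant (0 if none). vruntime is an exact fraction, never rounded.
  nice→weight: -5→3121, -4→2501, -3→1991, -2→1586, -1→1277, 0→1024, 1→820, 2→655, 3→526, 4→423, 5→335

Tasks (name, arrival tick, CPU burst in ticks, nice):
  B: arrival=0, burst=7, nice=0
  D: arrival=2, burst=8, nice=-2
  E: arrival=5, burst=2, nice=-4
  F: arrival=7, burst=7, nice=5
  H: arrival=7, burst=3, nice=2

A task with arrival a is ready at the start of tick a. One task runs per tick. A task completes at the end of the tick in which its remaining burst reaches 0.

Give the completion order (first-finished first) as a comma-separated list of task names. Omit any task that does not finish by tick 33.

t=0: vr[B=0] → run B
t=1: vr[B=1] → run B
t=2: vr[B=2 D=2] → run B
t=3: vr[B=3 D=2] → run D
t=4: vr[B=3 D=2098/793] → run D
t=5: vr[B=3 D=2610/793 E=3] → run B
t=6: vr[B=4 D=2610/793 E=3] → run E
t=7: vr[B=4 D=2610/793 E=8527/2501 F=2610/793 H=2610/793] → run D
t=8: vr[B=4 D=3122/793 E=8527/2501 F=2610/793 H=2610/793] → run F
t=9: vr[B=4 D=3122/793 E=8527/2501 F=1686382/265655 H=2610/793] → run H
t=10: vr[B=4 D=3122/793 E=8527/2501 F=1686382/265655 H=2521582/519415] → run E
t=11: vr[B=4 D=3122/793 F=1686382/265655 H=2521582/519415] → run D
t=12: vr[B=4 D=3634/793 F=1686382/265655 H=2521582/519415] → run B
t=13: vr[B=5 D=3634/793 F=1686382/265655 H=2521582/519415] → run D
t=14: vr[B=5 D=4146/793 F=1686382/265655 H=2521582/519415] → run H
t=15: vr[B=5 D=4146/793 F=1686382/265655 H=3333614/519415] → run B
t=16: vr[B=6 D=4146/793 F=1686382/265655 H=3333614/519415] → run D
t=17: vr[B=6 D=4658/793 F=1686382/265655 H=3333614/519415] → run D
t=18: vr[B=6 D=5170/793 F=1686382/265655 H=3333614/519415] → run B
t=19: vr[D=5170/793 F=1686382/265655 H=3333614/519415] → run F
t=20: vr[D=5170/793 F=2498414/265655 H=3333614/519415] → run H
t=21: vr[D=5170/793 F=2498414/265655] → run D
t=22: vr[F=2498414/265655] → run F
t=23: vr[F=3310446/265655] → run F
t=24: vr[F=4122478/265655] → run F
t=25: vr[F=986902/53131] → run F
t=26: vr[F=5746542/265655] → run F
t=27: (idle)
t=28: (idle)
t=29: (idle)
t=30: (idle)
t=31: (idle)
t=32: (idle)
t=33: (idle)

completion order = E, B, H, D, F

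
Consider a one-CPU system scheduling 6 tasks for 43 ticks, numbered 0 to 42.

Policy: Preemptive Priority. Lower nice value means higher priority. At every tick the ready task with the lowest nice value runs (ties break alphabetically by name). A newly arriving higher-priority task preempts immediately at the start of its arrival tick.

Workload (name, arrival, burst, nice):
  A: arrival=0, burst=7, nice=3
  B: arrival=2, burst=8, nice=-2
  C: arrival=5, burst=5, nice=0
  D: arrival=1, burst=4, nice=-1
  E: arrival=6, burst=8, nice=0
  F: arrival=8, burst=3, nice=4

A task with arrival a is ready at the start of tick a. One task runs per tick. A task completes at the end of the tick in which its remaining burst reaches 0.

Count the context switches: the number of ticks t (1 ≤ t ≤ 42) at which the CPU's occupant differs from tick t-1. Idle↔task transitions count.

context switches = 8

t=0: ready={A} → run A
t=1: ready={A,D} → run D
t=2: ready={A,B,D} → run B
t=3: ready={A,B,D} → run B
t=4: ready={A,B,D} → run B
t=5: ready={A,B,C,D} → run B
t=6: ready={A,B,C,D,E} → run B
t=7: ready={A,B,C,D,E} → run B
t=8: ready={A,B,C,D,E,F} → run B
t=9: ready={A,B,C,D,E,F} → run B
t=10: ready={A,C,D,E,F} → run D
t=11: ready={A,C,D,E,F} → run D
t=12: ready={A,C,D,E,F} → run D
t=13: ready={A,C,E,F} → run C
t=14: ready={A,C,E,F} → run C
t=15: ready={A,C,E,F} → run C
t=16: ready={A,C,E,F} → run C
t=17: ready={A,C,E,F} → run C
t=18: ready={A,E,F} → run E
t=19: ready={A,E,F} → run E
t=20: ready={A,E,F} → run E
t=21: ready={A,E,F} → run E
t=22: ready={A,E,F} → run E
t=23: ready={A,E,F} → run E
t=24: ready={A,E,F} → run E
t=25: ready={A,E,F} → run E
t=26: ready={A,F} → run A
t=27: ready={A,F} → run A
t=28: ready={A,F} → run A
t=29: ready={A,F} → run A
t=30: ready={A,F} → run A
t=31: ready={A,F} → run A
t=32: ready={F} → run F
t=33: ready={F} → run F
t=34: ready={F} → run F
t=35: (idle)
t=36: (idle)
t=37: (idle)
t=38: (idle)
t=39: (idle)
t=40: (idle)
t=41: (idle)
t=42: (idle)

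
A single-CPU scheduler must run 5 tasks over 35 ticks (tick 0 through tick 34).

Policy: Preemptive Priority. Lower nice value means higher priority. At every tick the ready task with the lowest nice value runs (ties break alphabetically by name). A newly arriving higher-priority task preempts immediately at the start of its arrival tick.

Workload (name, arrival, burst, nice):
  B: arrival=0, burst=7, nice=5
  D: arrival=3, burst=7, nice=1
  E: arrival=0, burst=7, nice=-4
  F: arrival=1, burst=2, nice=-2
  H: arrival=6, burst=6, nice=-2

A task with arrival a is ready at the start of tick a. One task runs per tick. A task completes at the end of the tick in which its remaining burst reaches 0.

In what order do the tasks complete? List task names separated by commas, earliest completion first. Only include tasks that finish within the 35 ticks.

completion order = E, F, H, D, B

t=0: ready={B,E} → run E
t=1: ready={B,E,F} → run E
t=2: ready={B,E,F} → run E
t=3: ready={B,D,E,F} → run E
t=4: ready={B,D,E,F} → run E
t=5: ready={B,D,E,F} → run E
t=6: ready={B,D,E,F,H} → run E
t=7: ready={B,D,F,H} → run F
t=8: ready={B,D,F,H} → run F
t=9: ready={B,D,H} → run H
t=10: ready={B,D,H} → run H
t=11: ready={B,D,H} → run H
t=12: ready={B,D,H} → run H
t=13: ready={B,D,H} → run H
t=14: ready={B,D,H} → run H
t=15: ready={B,D} → run D
t=16: ready={B,D} → run D
t=17: ready={B,D} → run D
t=18: ready={B,D} → run D
t=19: ready={B,D} → run D
t=20: ready={B,D} → run D
t=21: ready={B,D} → run D
t=22: ready={B} → run B
t=23: ready={B} → run B
t=24: ready={B} → run B
t=25: ready={B} → run B
t=26: ready={B} → run B
t=27: ready={B} → run B
t=28: ready={B} → run B
t=29: (idle)
t=30: (idle)
t=31: (idle)
t=32: (idle)
t=33: (idle)
t=34: (idle)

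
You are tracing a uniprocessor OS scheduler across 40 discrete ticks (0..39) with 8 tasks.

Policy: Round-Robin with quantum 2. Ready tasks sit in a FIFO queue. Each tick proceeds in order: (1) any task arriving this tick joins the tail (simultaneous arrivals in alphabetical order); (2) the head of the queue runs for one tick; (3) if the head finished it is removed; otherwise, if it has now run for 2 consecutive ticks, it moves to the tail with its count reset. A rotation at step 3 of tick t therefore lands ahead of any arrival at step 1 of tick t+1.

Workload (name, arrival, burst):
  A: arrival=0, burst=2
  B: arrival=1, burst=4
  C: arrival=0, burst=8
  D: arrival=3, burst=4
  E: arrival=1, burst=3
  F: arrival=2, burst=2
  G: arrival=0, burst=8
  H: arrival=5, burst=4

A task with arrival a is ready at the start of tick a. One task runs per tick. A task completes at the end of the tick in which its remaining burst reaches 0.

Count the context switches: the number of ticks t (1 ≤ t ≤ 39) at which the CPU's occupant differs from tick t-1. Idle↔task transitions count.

context switches = 18

t=0: queue=[A,C,G] q_used=0 → run A
t=1: queue=[A,C,G,B,E] q_used=1 → run A
t=2: queue=[C,G,B,E,F] q_used=0 → run C
t=3: queue=[C,G,B,E,F,D] q_used=1 → run C
t=4: queue=[G,B,E,F,D,C] q_used=0 → run G
t=5: queue=[G,B,E,F,D,C,H] q_used=1 → run G
t=6: queue=[B,E,F,D,C,H,G] q_used=0 → run B
t=7: queue=[B,E,F,D,C,H,G] q_used=1 → run B
t=8: queue=[E,F,D,C,H,G,B] q_used=0 → run E
t=9: queue=[E,F,D,C,H,G,B] q_used=1 → run E
t=10: queue=[F,D,C,H,G,B,E] q_used=0 → run F
t=11: queue=[F,D,C,H,G,B,E] q_used=1 → run F
t=12: queue=[D,C,H,G,B,E] q_used=0 → run D
t=13: queue=[D,C,H,G,B,E] q_used=1 → run D
t=14: queue=[C,H,G,B,E,D] q_used=0 → run C
t=15: queue=[C,H,G,B,E,D] q_used=1 → run C
t=16: queue=[H,G,B,E,D,C] q_used=0 → run H
t=17: queue=[H,G,B,E,D,C] q_used=1 → run H
t=18: queue=[G,B,E,D,C,H] q_used=0 → run G
t=19: queue=[G,B,E,D,C,H] q_used=1 → run G
t=20: queue=[B,E,D,C,H,G] q_used=0 → run B
t=21: queue=[B,E,D,C,H,G] q_used=1 → run B
t=22: queue=[E,D,C,H,G] q_used=0 → run E
t=23: queue=[D,C,H,G] q_used=0 → run D
t=24: queue=[D,C,H,G] q_used=1 → run D
t=25: queue=[C,H,G] q_used=0 → run C
t=26: queue=[C,H,G] q_used=1 → run C
t=27: queue=[H,G,C] q_used=0 → run H
t=28: queue=[H,G,C] q_used=1 → run H
t=29: queue=[G,C] q_used=0 → run G
t=30: queue=[G,C] q_used=1 → run G
t=31: queue=[C,G] q_used=0 → run C
t=32: queue=[C,G] q_used=1 → run C
t=33: queue=[G] q_used=0 → run G
t=34: queue=[G] q_used=1 → run G
t=35: (idle)
t=36: (idle)
t=37: (idle)
t=38: (idle)
t=39: (idle)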